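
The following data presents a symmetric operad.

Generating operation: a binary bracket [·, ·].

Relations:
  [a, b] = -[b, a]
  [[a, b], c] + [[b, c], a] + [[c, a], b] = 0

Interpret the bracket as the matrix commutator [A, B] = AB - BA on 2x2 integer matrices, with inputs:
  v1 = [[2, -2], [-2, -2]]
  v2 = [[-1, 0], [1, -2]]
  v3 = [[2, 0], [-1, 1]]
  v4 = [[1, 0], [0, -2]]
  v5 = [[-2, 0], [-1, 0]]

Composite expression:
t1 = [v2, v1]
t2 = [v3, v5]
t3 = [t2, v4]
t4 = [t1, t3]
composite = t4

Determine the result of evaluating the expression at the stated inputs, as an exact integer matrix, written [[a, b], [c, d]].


[[-18, 0], [-36, 18]]

[v2, v1] = [[2, -2], [6, -2]]
[v3, v5] = [[0, 0], [3, 0]]
[[v3, v5], v4] = [[0, 0], [9, 0]]
[[v2, v1], [[v3, v5], v4]] = [[-18, 0], [-36, 18]]


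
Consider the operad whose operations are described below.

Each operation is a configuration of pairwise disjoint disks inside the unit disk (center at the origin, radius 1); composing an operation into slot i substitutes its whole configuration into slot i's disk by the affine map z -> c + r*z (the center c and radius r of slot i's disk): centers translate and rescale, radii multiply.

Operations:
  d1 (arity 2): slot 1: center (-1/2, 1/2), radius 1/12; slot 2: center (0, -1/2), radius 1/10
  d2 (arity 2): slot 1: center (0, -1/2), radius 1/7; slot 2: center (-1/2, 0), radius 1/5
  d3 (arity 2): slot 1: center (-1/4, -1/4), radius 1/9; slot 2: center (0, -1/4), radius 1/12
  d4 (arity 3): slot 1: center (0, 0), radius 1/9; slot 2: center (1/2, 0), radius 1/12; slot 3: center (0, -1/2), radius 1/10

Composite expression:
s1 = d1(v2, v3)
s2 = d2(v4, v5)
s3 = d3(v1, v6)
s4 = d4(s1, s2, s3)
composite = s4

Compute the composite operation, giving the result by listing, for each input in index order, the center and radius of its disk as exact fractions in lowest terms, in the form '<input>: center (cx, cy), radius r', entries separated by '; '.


v1: center (-1/40, -21/40), radius 1/90; v2: center (-1/18, 1/18), radius 1/108; v3: center (0, -1/18), radius 1/90; v4: center (1/2, -1/24), radius 1/84; v5: center (11/24, 0), radius 1/60; v6: center (0, -21/40), radius 1/120

Follow each v-input down from d4: c' goes to c + r*c', radius to r*r'.
input v2: composing its 2 substitution steps yields center (-1/18, 1/18), radius 1/108
input v3: composing its 2 substitution steps yields center (0, -1/18), radius 1/90
input v4: composing its 2 substitution steps yields center (1/2, -1/24), radius 1/84
input v5: composing its 2 substitution steps yields center (11/24, 0), radius 1/60
input v1: composing its 2 substitution steps yields center (-1/40, -21/40), radius 1/90
input v6: composing its 2 substitution steps yields center (0, -21/40), radius 1/120


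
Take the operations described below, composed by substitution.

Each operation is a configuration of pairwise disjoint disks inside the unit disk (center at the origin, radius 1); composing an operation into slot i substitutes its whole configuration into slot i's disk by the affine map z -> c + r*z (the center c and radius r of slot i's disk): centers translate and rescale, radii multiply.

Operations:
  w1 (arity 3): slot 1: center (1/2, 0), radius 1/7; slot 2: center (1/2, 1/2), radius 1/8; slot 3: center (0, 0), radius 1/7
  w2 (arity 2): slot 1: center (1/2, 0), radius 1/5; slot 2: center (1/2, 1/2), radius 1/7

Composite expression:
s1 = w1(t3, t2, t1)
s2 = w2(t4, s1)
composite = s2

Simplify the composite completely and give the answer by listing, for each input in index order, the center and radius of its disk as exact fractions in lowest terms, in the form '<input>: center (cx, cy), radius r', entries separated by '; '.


t1: center (1/2, 1/2), radius 1/49; t2: center (4/7, 4/7), radius 1/56; t3: center (4/7, 1/2), radius 1/49; t4: center (1/2, 0), radius 1/5

Below w2, radii multiply path by path; the t-disk centers shift.
t4: after 1 affine step, its disk has center (1/2, 0), radius 1/5
t3: after 2 affine steps, its disk has center (4/7, 1/2), radius 1/49
t2: after 2 affine steps, its disk has center (4/7, 4/7), radius 1/56
t1: after 2 affine steps, its disk has center (1/2, 1/2), radius 1/49


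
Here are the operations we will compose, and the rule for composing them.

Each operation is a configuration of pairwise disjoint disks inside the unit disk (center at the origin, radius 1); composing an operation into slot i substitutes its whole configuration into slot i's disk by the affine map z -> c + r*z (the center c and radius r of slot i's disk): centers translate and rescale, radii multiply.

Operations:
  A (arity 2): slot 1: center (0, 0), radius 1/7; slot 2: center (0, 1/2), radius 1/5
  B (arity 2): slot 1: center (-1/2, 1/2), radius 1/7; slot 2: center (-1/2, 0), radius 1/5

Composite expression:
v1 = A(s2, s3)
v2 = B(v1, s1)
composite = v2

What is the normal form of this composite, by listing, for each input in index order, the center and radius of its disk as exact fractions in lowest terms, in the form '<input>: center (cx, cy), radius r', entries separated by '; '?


Follow each s-input down from B: c' goes to c + r*c', radius to r*r'.
tracing s2 down its 2-map path: center (-1/2, 1/2), radius 1/49
tracing s3 down its 2-map path: center (-1/2, 4/7), radius 1/35
tracing s1 down its 1-map path: center (-1/2, 0), radius 1/5

s1: center (-1/2, 0), radius 1/5; s2: center (-1/2, 1/2), radius 1/49; s3: center (-1/2, 4/7), radius 1/35


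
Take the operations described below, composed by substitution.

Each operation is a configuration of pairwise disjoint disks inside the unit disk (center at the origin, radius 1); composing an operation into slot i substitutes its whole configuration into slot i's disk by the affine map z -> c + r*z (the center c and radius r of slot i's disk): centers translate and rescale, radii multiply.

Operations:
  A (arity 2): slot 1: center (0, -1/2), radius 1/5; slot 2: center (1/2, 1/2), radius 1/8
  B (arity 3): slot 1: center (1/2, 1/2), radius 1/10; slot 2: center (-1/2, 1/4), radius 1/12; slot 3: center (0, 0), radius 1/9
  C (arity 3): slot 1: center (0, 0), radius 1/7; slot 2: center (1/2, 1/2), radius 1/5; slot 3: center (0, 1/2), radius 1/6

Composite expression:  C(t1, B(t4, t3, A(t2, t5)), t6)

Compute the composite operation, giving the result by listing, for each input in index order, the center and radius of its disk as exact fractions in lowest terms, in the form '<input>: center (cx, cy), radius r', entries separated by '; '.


Below C, radii multiply path by path; the t-disk centers shift.
input t1: composing its 1 substitution step yields center (0, 0), radius 1/7
input t4: composing its 2 substitution steps yields center (3/5, 3/5), radius 1/50
input t3: composing its 2 substitution steps yields center (2/5, 11/20), radius 1/60
input t2: composing its 3 substitution steps yields center (1/2, 22/45), radius 1/225
input t5: composing its 3 substitution steps yields center (23/45, 23/45), radius 1/360
input t6: composing its 1 substitution step yields center (0, 1/2), radius 1/6

t1: center (0, 0), radius 1/7; t2: center (1/2, 22/45), radius 1/225; t3: center (2/5, 11/20), radius 1/60; t4: center (3/5, 3/5), radius 1/50; t5: center (23/45, 23/45), radius 1/360; t6: center (0, 1/2), radius 1/6


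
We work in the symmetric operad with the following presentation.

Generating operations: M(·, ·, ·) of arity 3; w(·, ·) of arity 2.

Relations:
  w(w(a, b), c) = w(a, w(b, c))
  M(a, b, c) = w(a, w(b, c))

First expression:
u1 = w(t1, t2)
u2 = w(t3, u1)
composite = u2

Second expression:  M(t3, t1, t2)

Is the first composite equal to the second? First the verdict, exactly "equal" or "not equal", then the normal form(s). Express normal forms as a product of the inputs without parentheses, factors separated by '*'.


equal; both compose to t3 * t1 * t2

The first composite normalizes to t3 * t1 * t2
The second composite normalizes to t3 * t1 * t2
Both agree, so they are equal.


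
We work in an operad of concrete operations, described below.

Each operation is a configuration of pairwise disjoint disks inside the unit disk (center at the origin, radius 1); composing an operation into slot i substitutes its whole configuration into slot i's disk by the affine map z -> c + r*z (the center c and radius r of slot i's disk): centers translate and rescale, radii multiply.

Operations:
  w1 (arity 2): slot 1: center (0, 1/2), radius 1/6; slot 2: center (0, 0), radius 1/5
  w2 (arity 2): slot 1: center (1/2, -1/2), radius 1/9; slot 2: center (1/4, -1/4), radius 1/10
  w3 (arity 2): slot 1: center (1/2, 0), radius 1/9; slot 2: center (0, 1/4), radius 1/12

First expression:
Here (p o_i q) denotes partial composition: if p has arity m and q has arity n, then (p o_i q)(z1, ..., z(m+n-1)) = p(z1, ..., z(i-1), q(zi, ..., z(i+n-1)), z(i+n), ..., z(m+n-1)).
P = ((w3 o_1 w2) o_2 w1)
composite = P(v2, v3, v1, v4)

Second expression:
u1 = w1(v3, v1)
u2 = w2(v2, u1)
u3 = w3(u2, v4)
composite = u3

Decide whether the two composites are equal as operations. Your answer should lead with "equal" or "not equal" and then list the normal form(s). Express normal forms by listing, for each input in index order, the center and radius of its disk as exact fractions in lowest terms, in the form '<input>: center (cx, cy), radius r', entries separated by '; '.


equal; the common form is v1: center (19/36, -1/36), radius 1/450; v2: center (5/9, -1/18), radius 1/81; v3: center (19/36, -1/45), radius 1/540; v4: center (0, 1/4), radius 1/12

The first composite normalizes to v1: center (19/36, -1/36), radius 1/450; v2: center (5/9, -1/18), radius 1/81; v3: center (19/36, -1/45), radius 1/540; v4: center (0, 1/4), radius 1/12
The second composite normalizes to v1: center (19/36, -1/36), radius 1/450; v2: center (5/9, -1/18), radius 1/81; v3: center (19/36, -1/45), radius 1/540; v4: center (0, 1/4), radius 1/12
Both agree, so they are equal.


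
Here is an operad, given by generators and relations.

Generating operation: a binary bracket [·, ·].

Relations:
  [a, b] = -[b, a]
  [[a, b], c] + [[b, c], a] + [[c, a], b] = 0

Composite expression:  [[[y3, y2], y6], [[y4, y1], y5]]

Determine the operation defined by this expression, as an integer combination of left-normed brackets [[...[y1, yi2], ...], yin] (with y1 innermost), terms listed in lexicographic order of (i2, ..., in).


A multilinear Lie element is pinned by y1-initial words (y1 innermost).
Composite bracket: [[[y3, y2], y6], [[y4, y1], y5]]
The bracket unfolds into 32 signed words via [a, b] = ab - ba (2^5 = 32).
Coefficients come from the y1-initial words:
  y1y4y5y2y3y6 (sign -1) contributes -[[[[[y1, y4], y5], y2], y3], y6]
  y1y4y5y3y2y6 (sign +1) contributes +[[[[[y1, y4], y5], y3], y2], y6]
  y1y4y5y6y2y3 (sign +1) contributes +[[[[[y1, y4], y5], y6], y2], y3]
  y1y4y5y6y3y2 (sign -1) contributes -[[[[[y1, y4], y5], y6], y3], y2]

-[[[[[y1, y4], y5], y2], y3], y6] + [[[[[y1, y4], y5], y3], y2], y6] + [[[[[y1, y4], y5], y6], y2], y3] - [[[[[y1, y4], y5], y6], y3], y2]


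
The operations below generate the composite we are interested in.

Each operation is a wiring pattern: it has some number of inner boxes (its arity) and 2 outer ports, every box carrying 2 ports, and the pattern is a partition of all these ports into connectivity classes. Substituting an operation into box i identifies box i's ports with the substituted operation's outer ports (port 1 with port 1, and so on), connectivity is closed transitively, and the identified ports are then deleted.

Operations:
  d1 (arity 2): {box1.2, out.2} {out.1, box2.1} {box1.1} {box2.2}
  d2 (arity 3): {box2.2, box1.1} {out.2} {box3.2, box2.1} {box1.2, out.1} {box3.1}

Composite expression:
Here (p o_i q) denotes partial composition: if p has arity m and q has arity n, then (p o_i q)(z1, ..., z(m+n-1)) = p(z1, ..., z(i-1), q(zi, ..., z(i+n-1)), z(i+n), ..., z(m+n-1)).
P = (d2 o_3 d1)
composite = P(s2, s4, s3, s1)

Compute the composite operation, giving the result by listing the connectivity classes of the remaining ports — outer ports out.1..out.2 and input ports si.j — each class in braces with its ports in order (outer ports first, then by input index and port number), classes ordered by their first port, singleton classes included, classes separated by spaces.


{out.1, s2.2} {out.2} {s1.1} {s1.2} {s2.1, s4.2} {s3.1} {s3.2, s4.1}


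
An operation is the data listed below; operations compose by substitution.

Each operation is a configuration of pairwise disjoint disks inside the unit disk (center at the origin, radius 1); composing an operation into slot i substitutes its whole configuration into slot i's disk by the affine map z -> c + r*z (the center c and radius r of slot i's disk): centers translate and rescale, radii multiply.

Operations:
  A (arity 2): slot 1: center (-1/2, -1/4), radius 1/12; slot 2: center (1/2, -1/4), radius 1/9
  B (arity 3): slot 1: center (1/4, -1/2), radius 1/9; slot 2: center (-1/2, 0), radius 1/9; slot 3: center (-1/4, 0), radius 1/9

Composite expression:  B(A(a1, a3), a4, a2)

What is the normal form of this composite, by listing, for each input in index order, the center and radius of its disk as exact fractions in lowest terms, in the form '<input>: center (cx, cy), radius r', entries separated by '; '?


a1: center (7/36, -19/36), radius 1/108; a2: center (-1/4, 0), radius 1/9; a3: center (11/36, -19/36), radius 1/81; a4: center (-1/2, 0), radius 1/9

Follow each a-input down from B: c' goes to c + r*c', radius to r*r'.
tracing a1 down its 2-map path: center (7/36, -19/36), radius 1/108
tracing a3 down its 2-map path: center (11/36, -19/36), radius 1/81
tracing a4 down its 1-map path: center (-1/2, 0), radius 1/9
tracing a2 down its 1-map path: center (-1/4, 0), radius 1/9


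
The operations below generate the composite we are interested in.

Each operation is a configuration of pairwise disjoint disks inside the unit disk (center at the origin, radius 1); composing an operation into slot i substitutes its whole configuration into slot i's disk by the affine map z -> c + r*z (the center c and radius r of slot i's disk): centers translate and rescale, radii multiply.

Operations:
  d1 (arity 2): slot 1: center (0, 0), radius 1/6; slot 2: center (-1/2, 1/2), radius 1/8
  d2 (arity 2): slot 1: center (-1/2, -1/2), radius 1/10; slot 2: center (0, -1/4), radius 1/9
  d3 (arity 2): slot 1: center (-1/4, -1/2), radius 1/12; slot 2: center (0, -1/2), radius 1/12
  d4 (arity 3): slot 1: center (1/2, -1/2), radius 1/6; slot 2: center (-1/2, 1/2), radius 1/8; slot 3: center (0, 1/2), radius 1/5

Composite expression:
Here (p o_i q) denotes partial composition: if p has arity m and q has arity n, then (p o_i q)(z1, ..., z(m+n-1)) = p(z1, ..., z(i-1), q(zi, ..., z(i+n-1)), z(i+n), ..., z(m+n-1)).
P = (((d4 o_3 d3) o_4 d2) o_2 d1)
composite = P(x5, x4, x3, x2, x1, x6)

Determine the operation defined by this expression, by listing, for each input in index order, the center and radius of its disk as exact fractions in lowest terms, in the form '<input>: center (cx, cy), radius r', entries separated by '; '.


x1: center (-1/120, 47/120), radius 1/600; x2: center (-1/20, 2/5), radius 1/60; x3: center (-9/16, 9/16), radius 1/64; x4: center (-1/2, 1/2), radius 1/48; x5: center (1/2, -1/2), radius 1/6; x6: center (0, 19/48), radius 1/540


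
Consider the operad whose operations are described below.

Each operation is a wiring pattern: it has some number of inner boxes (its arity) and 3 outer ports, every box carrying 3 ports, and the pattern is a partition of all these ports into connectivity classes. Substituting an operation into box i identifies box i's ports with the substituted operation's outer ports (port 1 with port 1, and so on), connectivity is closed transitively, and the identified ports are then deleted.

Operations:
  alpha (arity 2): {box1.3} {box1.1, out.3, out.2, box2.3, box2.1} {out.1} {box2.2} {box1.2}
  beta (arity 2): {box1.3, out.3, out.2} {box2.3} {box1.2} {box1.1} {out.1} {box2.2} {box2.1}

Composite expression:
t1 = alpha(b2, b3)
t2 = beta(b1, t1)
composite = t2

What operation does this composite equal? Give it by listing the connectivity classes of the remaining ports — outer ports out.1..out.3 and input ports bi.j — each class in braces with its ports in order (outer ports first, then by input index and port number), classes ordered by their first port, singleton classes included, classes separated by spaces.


{out.1} {out.2, out.3, b1.3} {b1.1} {b1.2} {b2.1, b3.1, b3.3} {b2.2} {b2.3} {b3.2}

Substituting into beta glues patterns; closure does the rest.
after alpha, the pattern on (b2, b3) reads {out.1} {out.2, out.3, b2.1, b3.1, b3.3} {b2.2} {b2.3} {b3.2} (out.j = its outer ports)
after beta, the pattern on (b1, b2, b3) reads {out.1} {out.2, out.3, b1.3} {b1.1} {b1.2} {b2.1, b3.1, b3.3} {b2.2} {b2.3} {b3.2} (out.j = its outer ports)


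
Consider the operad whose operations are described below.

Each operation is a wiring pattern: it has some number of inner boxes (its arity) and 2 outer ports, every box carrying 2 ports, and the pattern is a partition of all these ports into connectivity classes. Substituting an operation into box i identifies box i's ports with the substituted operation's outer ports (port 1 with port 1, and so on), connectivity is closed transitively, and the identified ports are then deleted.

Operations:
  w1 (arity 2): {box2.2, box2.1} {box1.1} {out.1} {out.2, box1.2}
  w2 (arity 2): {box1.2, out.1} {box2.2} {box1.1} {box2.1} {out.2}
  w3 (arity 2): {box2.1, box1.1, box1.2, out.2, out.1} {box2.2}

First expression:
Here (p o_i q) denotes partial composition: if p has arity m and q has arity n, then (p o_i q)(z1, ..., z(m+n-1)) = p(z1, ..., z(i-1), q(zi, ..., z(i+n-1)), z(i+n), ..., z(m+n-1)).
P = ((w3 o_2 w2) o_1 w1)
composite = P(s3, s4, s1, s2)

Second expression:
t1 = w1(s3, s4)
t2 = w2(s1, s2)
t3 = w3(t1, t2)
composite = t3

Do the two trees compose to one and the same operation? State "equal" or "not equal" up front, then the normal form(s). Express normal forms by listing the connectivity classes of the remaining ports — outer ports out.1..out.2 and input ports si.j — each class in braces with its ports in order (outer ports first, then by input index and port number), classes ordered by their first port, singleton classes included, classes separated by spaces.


equal: each reduces to {out.1, out.2, s1.2, s3.2} {s1.1} {s2.1} {s2.2} {s3.1} {s4.1, s4.2}


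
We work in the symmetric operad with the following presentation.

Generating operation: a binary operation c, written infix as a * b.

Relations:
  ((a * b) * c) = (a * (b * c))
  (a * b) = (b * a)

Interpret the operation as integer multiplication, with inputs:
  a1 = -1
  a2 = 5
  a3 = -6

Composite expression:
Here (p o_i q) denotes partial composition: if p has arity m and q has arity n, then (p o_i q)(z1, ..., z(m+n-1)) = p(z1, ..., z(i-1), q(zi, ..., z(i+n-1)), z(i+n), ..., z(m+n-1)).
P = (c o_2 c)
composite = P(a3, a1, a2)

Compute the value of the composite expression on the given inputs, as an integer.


30


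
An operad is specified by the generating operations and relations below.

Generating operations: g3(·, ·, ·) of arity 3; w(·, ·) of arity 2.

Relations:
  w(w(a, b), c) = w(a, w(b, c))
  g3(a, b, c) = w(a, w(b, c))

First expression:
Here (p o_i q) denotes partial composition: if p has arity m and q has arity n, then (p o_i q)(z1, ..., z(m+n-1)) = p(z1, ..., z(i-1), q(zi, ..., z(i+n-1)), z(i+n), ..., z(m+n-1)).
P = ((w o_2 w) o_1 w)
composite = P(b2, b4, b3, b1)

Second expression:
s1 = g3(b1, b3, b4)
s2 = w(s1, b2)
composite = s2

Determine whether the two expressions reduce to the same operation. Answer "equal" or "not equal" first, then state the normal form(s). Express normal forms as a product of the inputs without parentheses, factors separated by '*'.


not equal — first b2 * b4 * b3 * b1, second b1 * b3 * b4 * b2

The first expression reduces to b2 * b4 * b3 * b1
The second expression reduces to b1 * b3 * b4 * b2
They disagree, so not equal.


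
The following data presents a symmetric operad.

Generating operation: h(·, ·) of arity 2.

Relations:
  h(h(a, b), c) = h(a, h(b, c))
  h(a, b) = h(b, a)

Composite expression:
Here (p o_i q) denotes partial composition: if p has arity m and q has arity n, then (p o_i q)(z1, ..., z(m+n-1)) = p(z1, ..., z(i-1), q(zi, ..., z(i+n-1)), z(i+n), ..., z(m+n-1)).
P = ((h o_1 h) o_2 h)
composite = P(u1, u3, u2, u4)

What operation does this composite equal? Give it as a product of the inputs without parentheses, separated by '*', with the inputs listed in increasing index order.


u1 * u2 * u3 * u4

Reordering under h is free, so list the u-inputs canonically.
h(u3, u2) flattens to u3 * u2
h(u1, h(u3, u2)) flattens to u1 * u3 * u2
h(h(u1, h(u3, u2)), u4) flattens to u1 * u3 * u2 * u4
sorting the factors by input index: u1 * u2 * u3 * u4


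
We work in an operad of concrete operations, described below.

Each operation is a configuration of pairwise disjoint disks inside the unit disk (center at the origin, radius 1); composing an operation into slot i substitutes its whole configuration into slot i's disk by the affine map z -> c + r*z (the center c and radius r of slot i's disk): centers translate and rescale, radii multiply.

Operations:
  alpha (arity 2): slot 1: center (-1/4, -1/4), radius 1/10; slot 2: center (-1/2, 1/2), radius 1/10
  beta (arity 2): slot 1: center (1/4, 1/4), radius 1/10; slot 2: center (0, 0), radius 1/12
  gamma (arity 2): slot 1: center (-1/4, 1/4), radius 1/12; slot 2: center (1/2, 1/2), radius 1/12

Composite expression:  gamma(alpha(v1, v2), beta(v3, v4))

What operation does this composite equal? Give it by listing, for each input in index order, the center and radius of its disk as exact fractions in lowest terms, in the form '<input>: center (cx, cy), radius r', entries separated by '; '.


Affine substitution under gamma: radii multiply and v-centers shift.
v1: after 2 affine steps, its disk has center (-13/48, 11/48), radius 1/120
v2: after 2 affine steps, its disk has center (-7/24, 7/24), radius 1/120
v3: after 2 affine steps, its disk has center (25/48, 25/48), radius 1/120
v4: after 2 affine steps, its disk has center (1/2, 1/2), radius 1/144

v1: center (-13/48, 11/48), radius 1/120; v2: center (-7/24, 7/24), radius 1/120; v3: center (25/48, 25/48), radius 1/120; v4: center (1/2, 1/2), radius 1/144


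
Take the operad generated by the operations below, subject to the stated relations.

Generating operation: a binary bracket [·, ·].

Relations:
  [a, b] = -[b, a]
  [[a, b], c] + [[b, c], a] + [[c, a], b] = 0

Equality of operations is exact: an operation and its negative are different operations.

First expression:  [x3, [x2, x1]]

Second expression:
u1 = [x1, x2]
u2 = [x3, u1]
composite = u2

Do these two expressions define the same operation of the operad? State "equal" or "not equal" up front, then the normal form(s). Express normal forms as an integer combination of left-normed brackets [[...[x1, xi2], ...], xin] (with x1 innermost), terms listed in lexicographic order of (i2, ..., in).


not equal; first: [[x1, x2], x3]; second: -[[x1, x2], x3]

Normal form of the first expression: [[x1, x2], x3]
Normal form of the second expression: -[[x1, x2], x3]
The normal forms differ: not equal.


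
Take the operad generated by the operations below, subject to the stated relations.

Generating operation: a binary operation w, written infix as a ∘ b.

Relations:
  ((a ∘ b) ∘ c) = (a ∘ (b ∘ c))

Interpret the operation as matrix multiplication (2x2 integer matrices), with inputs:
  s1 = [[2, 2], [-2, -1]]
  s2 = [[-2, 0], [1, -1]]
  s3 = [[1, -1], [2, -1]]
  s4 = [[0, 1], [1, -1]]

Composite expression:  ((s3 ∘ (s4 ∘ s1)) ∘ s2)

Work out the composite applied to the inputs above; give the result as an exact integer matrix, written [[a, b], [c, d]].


[[8, 4], [11, 5]]

(s4 ∘ s1) = [[-2, -1], [4, 3]]
(s3 ∘ (s4 ∘ s1)) = [[-6, -4], [-8, -5]]
((s3 ∘ (s4 ∘ s1)) ∘ s2) = [[8, 4], [11, 5]]


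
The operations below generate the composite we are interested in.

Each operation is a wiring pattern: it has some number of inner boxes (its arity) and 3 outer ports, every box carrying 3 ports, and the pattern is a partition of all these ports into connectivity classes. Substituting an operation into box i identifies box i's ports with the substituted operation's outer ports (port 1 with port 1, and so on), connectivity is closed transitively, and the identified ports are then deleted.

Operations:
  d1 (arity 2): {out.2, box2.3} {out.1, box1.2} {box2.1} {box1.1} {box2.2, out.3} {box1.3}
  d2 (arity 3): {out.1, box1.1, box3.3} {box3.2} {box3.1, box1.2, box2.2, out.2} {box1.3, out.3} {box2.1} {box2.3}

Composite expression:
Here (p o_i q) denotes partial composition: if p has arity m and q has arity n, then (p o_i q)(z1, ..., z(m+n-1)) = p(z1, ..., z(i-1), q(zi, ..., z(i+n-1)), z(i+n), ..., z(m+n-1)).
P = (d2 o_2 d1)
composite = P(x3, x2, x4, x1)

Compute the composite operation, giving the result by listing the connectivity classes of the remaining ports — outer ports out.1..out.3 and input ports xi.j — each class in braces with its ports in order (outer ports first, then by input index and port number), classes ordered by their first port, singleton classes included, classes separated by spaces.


{out.1, x1.3, x3.1} {out.2, x1.1, x3.2, x4.3} {out.3, x3.3} {x1.2} {x2.1} {x2.2} {x2.3} {x4.1} {x4.2}

Treat the ports identified at d2 as solder joints: merge, then drop.
composing d1 on (x2, x4), with out.j its own outer ports: {out.1, x2.2} {out.2, x4.3} {out.3, x4.2} {x2.1} {x2.3} {x4.1}
composing d2 on (x3, x2, x4, x1), with out.j its own outer ports: {out.1, x1.3, x3.1} {out.2, x1.1, x3.2, x4.3} {out.3, x3.3} {x1.2} {x2.1} {x2.2} {x2.3} {x4.1} {x4.2}


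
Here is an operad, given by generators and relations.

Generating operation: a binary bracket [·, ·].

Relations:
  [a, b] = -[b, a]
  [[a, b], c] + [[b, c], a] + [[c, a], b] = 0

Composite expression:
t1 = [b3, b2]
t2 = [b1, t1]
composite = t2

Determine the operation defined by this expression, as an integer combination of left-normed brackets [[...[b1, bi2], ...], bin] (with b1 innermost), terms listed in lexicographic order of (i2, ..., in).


Expand each bracket as ab - ba; the b1-initial words give the coefficients.
Composite bracket: [b1, [b3, b2]]
Expanding via [a, b] = ab - ba: 4 signed words (2^2 = 4).
Only words starting with b1 matter:
  word b1b2b3 has sign -1, contributing -[[b1, b2], b3]
  word b1b3b2 has sign +1, contributing +[[b1, b3], b2]

-[[b1, b2], b3] + [[b1, b3], b2]


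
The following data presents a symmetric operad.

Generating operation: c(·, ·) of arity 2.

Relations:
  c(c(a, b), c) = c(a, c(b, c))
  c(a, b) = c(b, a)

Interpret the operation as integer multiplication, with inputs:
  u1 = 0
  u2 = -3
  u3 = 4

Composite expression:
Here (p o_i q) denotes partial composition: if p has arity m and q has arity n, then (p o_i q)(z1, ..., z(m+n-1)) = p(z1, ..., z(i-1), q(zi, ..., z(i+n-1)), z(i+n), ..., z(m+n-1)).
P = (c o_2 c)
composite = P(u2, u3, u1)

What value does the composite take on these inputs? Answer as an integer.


c(u3, u1) = 0
c(u2, c(u3, u1)) = 0

0


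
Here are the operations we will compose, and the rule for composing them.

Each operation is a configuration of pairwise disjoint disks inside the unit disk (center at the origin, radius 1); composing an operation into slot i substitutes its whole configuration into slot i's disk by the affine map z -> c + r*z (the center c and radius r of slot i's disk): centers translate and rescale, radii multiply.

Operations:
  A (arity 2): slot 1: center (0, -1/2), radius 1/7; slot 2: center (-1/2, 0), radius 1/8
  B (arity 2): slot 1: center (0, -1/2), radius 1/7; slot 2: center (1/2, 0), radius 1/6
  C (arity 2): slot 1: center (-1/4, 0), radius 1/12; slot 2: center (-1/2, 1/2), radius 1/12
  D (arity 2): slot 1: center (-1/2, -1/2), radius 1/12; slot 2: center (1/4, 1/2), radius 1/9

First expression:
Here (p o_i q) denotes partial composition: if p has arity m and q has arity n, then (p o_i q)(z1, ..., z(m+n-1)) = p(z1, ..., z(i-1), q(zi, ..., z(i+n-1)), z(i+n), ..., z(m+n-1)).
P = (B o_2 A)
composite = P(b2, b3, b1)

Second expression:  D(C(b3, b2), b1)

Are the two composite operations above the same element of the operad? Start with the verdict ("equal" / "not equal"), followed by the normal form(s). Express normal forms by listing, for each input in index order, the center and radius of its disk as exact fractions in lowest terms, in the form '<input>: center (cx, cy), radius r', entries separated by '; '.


not equal; first: b1: center (5/12, 0), radius 1/48; b2: center (0, -1/2), radius 1/7; b3: center (1/2, -1/12), radius 1/42; second: b1: center (1/4, 1/2), radius 1/9; b2: center (-13/24, -11/24), radius 1/144; b3: center (-25/48, -1/2), radius 1/144


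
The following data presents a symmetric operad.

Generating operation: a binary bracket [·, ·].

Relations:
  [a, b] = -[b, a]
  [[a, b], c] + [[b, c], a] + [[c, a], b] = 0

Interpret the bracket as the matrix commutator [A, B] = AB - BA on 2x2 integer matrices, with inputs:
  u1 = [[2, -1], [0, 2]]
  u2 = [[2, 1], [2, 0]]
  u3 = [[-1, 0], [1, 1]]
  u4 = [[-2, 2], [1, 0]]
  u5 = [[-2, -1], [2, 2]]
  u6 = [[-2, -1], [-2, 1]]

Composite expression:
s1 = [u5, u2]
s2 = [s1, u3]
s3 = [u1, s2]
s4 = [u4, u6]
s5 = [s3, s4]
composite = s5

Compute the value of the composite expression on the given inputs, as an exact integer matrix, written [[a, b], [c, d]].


[[28, 232], [224, -28]]


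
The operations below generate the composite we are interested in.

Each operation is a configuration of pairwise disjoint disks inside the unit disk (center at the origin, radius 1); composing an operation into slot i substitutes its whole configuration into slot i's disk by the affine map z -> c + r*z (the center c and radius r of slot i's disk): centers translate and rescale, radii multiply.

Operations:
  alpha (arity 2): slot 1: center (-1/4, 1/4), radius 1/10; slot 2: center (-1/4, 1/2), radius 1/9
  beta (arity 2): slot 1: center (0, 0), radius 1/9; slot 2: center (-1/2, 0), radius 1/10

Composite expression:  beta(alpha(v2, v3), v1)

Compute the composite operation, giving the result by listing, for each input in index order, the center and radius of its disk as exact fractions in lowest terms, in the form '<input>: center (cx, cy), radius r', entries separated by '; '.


v1: center (-1/2, 0), radius 1/10; v2: center (-1/36, 1/36), radius 1/90; v3: center (-1/36, 1/18), radius 1/81

Follow each v-input down from beta: c' goes to c + r*c', radius to r*r'.
tracing v2 down its 2-map path: center (-1/36, 1/36), radius 1/90
tracing v3 down its 2-map path: center (-1/36, 1/18), radius 1/81
tracing v1 down its 1-map path: center (-1/2, 0), radius 1/10


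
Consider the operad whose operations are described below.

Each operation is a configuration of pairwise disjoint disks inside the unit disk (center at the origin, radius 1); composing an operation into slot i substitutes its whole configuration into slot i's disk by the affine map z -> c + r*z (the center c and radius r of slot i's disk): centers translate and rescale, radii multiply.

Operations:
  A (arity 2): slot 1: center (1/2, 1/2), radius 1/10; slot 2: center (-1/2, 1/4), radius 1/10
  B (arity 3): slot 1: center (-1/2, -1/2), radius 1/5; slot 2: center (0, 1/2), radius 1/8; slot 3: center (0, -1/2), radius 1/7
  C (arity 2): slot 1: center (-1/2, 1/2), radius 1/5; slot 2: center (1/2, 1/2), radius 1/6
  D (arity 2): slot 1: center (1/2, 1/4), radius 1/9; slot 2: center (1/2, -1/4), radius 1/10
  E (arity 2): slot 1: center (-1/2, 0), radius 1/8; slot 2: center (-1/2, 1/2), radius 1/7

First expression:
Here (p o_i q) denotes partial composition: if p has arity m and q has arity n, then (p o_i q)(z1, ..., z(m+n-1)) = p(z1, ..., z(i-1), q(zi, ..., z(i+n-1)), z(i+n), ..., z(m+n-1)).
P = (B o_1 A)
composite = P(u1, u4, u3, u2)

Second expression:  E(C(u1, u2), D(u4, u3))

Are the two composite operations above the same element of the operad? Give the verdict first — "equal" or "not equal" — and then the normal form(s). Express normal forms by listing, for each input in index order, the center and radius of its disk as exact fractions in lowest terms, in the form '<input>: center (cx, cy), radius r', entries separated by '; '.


not equal; first: u1: center (-2/5, -2/5), radius 1/50; u2: center (0, -1/2), radius 1/7; u3: center (0, 1/2), radius 1/8; u4: center (-3/5, -9/20), radius 1/50; second: u1: center (-9/16, 1/16), radius 1/40; u2: center (-7/16, 1/16), radius 1/48; u3: center (-3/7, 13/28), radius 1/70; u4: center (-3/7, 15/28), radius 1/63


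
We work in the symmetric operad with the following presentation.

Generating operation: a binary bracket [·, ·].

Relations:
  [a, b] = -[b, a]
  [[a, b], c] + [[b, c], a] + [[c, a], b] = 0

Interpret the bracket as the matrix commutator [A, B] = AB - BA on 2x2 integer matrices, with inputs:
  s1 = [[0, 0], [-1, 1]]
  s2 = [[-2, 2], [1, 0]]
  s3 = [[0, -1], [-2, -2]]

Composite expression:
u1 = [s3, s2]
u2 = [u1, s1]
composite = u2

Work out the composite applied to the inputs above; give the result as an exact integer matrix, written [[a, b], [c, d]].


[[-2, 2], [4, 2]]

[s3, s2] = [[3, 2], [2, -3]]
[[s3, s2], s1] = [[-2, 2], [4, 2]]


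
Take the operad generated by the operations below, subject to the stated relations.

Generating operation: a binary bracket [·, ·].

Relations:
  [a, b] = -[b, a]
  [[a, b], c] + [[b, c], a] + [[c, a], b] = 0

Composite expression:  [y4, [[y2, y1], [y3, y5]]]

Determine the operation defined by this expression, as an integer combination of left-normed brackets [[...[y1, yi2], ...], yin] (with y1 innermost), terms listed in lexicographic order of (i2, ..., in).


A multilinear Lie element is pinned by y1-initial words (y1 innermost).
Composite bracket: [y4, [[y2, y1], [y3, y5]]]
Under [a, b] = ab - ba we get 16 signed associative words (2^4 = 16).
Coefficients come from the y1-initial words:
  from y1y2y3y5y4, sign +1: term +[[[[y1, y2], y3], y5], y4]
  from y1y2y5y3y4, sign -1: term -[[[[y1, y2], y5], y3], y4]

[[[[y1, y2], y3], y5], y4] - [[[[y1, y2], y5], y3], y4]


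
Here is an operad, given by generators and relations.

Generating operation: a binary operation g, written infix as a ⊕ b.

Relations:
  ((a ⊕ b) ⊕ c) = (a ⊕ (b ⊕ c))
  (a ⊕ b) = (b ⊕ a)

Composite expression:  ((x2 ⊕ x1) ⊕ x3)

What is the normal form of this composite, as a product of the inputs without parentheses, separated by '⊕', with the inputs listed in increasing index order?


Shape and order are irrelevant to g; the x-input set decides.
(x2 ⊕ x1) spells out as x2 ⊕ x1
((x2 ⊕ x1) ⊕ x3) spells out as x2 ⊕ x1 ⊕ x3
the factors in increasing index order: x1 ⊕ x2 ⊕ x3

x1 ⊕ x2 ⊕ x3


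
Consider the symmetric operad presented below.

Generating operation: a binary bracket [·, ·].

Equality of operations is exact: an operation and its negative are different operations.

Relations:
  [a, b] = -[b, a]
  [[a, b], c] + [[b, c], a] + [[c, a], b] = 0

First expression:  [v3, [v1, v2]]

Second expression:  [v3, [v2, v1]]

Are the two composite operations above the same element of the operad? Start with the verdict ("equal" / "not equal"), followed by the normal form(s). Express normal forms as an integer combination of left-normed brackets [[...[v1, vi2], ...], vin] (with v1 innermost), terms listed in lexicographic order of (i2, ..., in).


not equal: they reduce to -[[v1, v2], v3] and [[v1, v2], v3]


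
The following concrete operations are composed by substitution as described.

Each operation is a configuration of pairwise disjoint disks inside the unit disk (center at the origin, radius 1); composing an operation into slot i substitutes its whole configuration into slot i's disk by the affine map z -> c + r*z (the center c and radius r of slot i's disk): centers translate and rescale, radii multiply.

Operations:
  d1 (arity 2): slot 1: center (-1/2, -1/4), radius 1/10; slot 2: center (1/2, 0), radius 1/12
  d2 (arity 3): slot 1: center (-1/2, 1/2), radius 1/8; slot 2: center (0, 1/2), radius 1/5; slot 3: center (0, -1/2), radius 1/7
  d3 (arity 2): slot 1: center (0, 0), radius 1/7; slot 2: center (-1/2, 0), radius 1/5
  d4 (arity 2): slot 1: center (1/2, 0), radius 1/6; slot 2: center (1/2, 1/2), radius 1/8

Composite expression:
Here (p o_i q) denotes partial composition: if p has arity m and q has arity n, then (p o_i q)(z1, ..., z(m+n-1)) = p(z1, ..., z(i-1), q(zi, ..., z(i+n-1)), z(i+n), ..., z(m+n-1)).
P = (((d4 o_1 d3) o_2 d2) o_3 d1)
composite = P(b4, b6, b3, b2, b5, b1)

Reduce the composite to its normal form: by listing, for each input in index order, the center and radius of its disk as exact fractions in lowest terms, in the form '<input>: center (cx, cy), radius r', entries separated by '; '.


b1: center (1/2, 1/2), radius 1/8; b2: center (21/50, 1/60), radius 1/1800; b3: center (31/75, 3/200), radius 1/1500; b4: center (1/2, 0), radius 1/42; b5: center (5/12, -1/60), radius 1/210; b6: center (2/5, 1/60), radius 1/240

Follow each b-input down from d4: c' goes to c + r*c', radius to r*r'.
input b4: applying the 2 nested substitutions gives center (1/2, 0), radius 1/42
input b6: applying the 3 nested substitutions gives center (2/5, 1/60), radius 1/240
input b3: applying the 4 nested substitutions gives center (31/75, 3/200), radius 1/1500
input b2: applying the 4 nested substitutions gives center (21/50, 1/60), radius 1/1800
input b5: applying the 3 nested substitutions gives center (5/12, -1/60), radius 1/210
input b1: applying the 1 nested substitution gives center (1/2, 1/2), radius 1/8


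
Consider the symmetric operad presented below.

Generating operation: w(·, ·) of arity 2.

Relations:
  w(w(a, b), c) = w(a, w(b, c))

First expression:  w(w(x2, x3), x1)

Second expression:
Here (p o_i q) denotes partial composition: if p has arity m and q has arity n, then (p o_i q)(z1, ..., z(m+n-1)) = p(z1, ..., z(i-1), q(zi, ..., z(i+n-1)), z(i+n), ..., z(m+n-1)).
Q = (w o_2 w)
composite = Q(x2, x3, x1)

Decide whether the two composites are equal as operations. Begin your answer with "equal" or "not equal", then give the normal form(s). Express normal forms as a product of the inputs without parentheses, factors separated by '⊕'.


The first expression, normalized: x2 ⊕ x3 ⊕ x1
The second expression, normalized: x2 ⊕ x3 ⊕ x1
Identical normal forms: equal.

equal — both sides give x2 ⊕ x3 ⊕ x1


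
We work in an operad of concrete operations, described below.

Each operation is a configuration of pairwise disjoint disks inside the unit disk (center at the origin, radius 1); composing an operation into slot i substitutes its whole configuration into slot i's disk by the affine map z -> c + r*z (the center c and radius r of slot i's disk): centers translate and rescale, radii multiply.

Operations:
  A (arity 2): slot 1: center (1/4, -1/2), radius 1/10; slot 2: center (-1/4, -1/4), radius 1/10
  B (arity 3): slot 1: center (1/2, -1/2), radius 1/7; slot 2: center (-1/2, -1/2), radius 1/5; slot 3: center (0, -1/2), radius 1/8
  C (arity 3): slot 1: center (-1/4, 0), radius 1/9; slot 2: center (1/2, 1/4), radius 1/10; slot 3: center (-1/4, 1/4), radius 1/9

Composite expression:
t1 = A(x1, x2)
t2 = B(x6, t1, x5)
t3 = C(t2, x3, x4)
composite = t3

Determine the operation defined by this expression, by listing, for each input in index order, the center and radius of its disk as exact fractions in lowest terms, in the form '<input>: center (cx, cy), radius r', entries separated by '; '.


x1: center (-3/10, -1/15), radius 1/450; x2: center (-14/45, -11/180), radius 1/450; x3: center (1/2, 1/4), radius 1/10; x4: center (-1/4, 1/4), radius 1/9; x5: center (-1/4, -1/18), radius 1/72; x6: center (-7/36, -1/18), radius 1/63

Each x-disk chains the slot maps above it in C; radii multiply.
input x6: applying the 2 nested substitutions gives center (-7/36, -1/18), radius 1/63
input x1: applying the 3 nested substitutions gives center (-3/10, -1/15), radius 1/450
input x2: applying the 3 nested substitutions gives center (-14/45, -11/180), radius 1/450
input x5: applying the 2 nested substitutions gives center (-1/4, -1/18), radius 1/72
input x3: applying the 1 nested substitution gives center (1/2, 1/4), radius 1/10
input x4: applying the 1 nested substitution gives center (-1/4, 1/4), radius 1/9
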